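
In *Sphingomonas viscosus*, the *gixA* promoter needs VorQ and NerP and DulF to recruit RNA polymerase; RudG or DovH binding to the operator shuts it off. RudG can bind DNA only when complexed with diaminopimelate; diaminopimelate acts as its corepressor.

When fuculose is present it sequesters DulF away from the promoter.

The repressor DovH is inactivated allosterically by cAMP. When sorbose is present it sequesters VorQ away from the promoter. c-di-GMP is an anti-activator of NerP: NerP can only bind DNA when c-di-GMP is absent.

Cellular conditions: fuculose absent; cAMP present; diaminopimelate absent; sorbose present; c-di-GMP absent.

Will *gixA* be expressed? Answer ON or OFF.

Sorbose is present, so VorQ is inactive.
c-di-GMP is absent, so NerP is active.
Diaminopimelate is absent, so RudG is inactive.
cAMP is present, so DovH is inactive.
Fuculose is absent, so DulF is active.
Required activator VorQ is absent, so *gixA* is not transcribed.

OFF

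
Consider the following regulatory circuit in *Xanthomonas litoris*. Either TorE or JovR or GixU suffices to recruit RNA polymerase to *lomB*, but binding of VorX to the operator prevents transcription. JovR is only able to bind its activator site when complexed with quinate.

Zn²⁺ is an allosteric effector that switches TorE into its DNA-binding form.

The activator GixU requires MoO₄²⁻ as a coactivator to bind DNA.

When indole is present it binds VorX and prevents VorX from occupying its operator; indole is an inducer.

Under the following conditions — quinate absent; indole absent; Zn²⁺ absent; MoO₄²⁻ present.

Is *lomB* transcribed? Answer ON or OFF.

Zn²⁺ is absent, so TorE is inactive.
Indole is absent, so VorX is active.
Quinate is absent, so JovR is inactive.
MoO₄²⁻ is present, so GixU is active.
With repressor VorX bound, *lomB* is not transcribed.

OFF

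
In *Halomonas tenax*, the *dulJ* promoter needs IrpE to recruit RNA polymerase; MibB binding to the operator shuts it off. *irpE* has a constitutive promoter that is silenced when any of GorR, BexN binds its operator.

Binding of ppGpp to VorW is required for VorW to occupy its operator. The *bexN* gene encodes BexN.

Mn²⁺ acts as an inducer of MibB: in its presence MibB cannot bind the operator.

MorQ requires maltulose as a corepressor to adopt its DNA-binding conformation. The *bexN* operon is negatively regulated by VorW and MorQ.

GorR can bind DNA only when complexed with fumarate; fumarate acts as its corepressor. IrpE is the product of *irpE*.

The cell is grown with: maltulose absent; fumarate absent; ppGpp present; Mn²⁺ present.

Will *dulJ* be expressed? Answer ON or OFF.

Fumarate is absent, so GorR is inactive.
ppGpp is present, so VorW is active.
Maltulose is absent, so MorQ is inactive.
With repressor VorW bound, *bexN* is not transcribed.
So BexN is not produced.
With no repressor bound, *irpE* is transcribed.
So IrpE is produced and active.
Mn²⁺ is present, so MibB is inactive.
No repressor is bound and IrpE is active, so *dulJ* is transcribed.

ON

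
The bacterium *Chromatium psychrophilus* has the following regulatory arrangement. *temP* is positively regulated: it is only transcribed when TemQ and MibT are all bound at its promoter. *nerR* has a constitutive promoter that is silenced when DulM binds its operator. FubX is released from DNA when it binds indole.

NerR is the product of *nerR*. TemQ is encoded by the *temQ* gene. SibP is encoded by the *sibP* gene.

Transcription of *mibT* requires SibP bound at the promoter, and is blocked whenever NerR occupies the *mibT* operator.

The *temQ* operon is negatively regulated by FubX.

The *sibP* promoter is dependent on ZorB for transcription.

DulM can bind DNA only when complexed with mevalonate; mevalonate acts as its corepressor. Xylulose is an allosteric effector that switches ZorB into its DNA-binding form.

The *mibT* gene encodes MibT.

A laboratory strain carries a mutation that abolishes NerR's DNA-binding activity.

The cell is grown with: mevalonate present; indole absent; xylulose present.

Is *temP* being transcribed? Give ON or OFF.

OFF

Indole is absent, so FubX is active.
With repressor FubX bound, *temQ* is not transcribed.
So TemQ is not produced.
NerR is non-functional in this strain, so it has no effect.
Xylulose is present, so ZorB is active.
No repressor is bound and ZorB is active, so *sibP* is transcribed.
So SibP is produced and active.
No repressor is bound and SibP is active, so *mibT* is transcribed.
So MibT is produced and active.
Required activator TemQ is absent, so *temP* is not transcribed.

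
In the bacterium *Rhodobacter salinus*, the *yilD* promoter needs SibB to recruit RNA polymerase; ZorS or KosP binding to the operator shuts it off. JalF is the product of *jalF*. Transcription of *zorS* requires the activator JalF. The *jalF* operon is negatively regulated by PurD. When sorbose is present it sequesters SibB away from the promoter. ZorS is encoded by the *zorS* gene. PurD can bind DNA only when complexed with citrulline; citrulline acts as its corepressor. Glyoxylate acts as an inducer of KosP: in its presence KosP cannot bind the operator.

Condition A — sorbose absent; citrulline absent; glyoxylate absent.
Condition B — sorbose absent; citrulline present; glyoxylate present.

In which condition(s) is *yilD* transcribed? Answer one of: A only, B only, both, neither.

B only

Condition A:
Sorbose is absent, so SibB is active.
Citrulline is absent, so PurD is inactive.
With no repressor bound, *jalF* is transcribed.
So JalF is produced and active.
No repressor is bound and JalF is active, so *zorS* is transcribed.
So ZorS is produced and active.
Glyoxylate is absent, so KosP is active.
With repressor ZorS bound, *yilD* is not transcribed.
→ *yilD* is OFF in A.
Condition B:
Sorbose is absent, so SibB is active.
Citrulline is present, so PurD is active.
With repressor PurD bound, *jalF* is not transcribed.
So JalF is not produced.
Required activator JalF is absent, so *zorS* is not transcribed.
So ZorS is not produced.
Glyoxylate is present, so KosP is inactive.
No repressor is bound and SibB is active, so *yilD* is transcribed.
→ *yilD* is ON in B.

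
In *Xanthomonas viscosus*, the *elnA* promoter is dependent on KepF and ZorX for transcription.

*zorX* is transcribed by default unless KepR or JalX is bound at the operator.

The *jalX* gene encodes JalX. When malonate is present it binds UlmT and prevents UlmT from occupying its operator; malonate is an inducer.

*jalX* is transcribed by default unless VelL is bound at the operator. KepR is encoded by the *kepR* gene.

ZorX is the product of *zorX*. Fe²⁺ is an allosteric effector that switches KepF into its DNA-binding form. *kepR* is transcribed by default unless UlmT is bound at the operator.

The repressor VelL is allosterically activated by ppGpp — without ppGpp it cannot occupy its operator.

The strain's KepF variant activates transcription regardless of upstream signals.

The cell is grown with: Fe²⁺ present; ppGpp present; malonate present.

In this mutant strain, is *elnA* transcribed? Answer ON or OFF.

KepF is constitutively active in this strain.
Malonate is present, so UlmT is inactive.
With no repressor bound, *kepR* is transcribed.
So KepR is produced and active.
ppGpp is present, so VelL is active.
With repressor VelL bound, *jalX* is not transcribed.
So JalX is not produced.
With repressor KepR bound, *zorX* is not transcribed.
So ZorX is not produced.
Required activator ZorX is absent, so *elnA* is not transcribed.

OFF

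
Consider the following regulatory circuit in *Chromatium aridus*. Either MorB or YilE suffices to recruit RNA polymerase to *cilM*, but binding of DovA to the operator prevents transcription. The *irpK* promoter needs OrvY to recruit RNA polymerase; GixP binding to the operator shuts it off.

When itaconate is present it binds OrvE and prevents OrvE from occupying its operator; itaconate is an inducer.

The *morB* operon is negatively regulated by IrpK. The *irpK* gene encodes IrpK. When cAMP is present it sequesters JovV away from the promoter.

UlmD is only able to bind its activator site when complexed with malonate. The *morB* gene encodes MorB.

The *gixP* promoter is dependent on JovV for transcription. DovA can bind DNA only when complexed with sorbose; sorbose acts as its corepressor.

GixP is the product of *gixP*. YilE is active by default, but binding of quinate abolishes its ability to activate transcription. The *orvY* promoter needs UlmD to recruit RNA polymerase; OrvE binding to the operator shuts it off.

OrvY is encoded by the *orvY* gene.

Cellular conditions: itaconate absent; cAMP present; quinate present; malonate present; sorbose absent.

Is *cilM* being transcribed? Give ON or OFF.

Malonate is present, so UlmD is active.
Itaconate is absent, so OrvE is active.
With repressor OrvE bound, *orvY* is not transcribed.
So OrvY is not produced.
cAMP is present, so JovV is inactive.
Required activator JovV is absent, so *gixP* is not transcribed.
So GixP is not produced.
Required activator OrvY is absent, so *irpK* is not transcribed.
So IrpK is not produced.
With no repressor bound, *morB* is transcribed.
So MorB is produced and active.
Quinate is present, so YilE is inactive.
Sorbose is absent, so DovA is inactive.
Activator MorB is present, so *cilM* is transcribed.

ON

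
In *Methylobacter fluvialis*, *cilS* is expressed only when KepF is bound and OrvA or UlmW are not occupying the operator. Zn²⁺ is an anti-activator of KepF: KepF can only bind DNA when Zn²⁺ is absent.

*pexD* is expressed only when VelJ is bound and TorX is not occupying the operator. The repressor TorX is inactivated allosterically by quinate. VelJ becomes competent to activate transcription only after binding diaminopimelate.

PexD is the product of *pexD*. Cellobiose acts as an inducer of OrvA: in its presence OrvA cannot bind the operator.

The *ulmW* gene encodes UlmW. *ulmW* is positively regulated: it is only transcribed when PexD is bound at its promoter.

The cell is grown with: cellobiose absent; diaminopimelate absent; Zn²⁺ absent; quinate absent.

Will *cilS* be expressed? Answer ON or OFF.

Cellobiose is absent, so OrvA is active.
Zn²⁺ is absent, so KepF is active.
Quinate is absent, so TorX is active.
Diaminopimelate is absent, so VelJ is inactive.
With repressor TorX bound, *pexD* is not transcribed.
So PexD is not produced.
Required activator PexD is absent, so *ulmW* is not transcribed.
So UlmW is not produced.
With repressor OrvA bound, *cilS* is not transcribed.

OFF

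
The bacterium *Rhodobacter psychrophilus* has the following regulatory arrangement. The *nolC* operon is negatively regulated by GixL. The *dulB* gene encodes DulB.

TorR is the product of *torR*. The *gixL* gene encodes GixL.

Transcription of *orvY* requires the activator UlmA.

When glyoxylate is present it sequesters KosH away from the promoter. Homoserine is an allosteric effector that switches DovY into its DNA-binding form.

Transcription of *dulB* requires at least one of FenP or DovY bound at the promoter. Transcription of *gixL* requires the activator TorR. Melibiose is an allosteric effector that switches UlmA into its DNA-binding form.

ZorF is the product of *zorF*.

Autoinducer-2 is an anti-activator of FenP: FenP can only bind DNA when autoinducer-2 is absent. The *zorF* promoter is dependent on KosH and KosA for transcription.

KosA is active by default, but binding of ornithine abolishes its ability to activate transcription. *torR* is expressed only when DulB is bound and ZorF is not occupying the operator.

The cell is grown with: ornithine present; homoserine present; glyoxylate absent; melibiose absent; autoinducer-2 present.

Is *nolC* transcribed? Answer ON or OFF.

OFF

Glyoxylate is absent, so KosH is active.
Ornithine is present, so KosA is inactive.
Required activator KosA is absent, so *zorF* is not transcribed.
So ZorF is not produced.
Autoinducer-2 is present, so FenP is inactive.
Homoserine is present, so DovY is active.
Activator DovY is present, so *dulB* is transcribed.
So DulB is produced and active.
No repressor is bound and DulB is active, so *torR* is transcribed.
So TorR is produced and active.
No repressor is bound and TorR is active, so *gixL* is transcribed.
So GixL is produced and active.
With repressor GixL bound, *nolC* is not transcribed.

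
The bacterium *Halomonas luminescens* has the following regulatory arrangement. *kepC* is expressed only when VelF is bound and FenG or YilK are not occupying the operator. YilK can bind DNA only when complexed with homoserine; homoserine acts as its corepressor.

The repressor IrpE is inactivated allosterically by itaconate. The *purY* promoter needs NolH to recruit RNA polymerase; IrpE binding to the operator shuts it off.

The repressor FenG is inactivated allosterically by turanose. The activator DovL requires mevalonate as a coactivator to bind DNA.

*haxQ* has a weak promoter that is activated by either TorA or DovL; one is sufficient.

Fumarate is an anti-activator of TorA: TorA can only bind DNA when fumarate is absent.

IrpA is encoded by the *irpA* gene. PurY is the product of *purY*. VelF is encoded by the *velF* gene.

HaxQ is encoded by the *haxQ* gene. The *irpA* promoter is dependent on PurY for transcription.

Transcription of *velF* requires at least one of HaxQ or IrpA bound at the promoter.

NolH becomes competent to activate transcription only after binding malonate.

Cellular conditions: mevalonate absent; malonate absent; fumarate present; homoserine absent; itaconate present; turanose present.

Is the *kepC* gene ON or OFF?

OFF

Turanose is present, so FenG is inactive.
Fumarate is present, so TorA is inactive.
Mevalonate is absent, so DovL is inactive.
No activator is available at the *haxQ* promoter, so *haxQ* is not transcribed.
So HaxQ is not produced.
Malonate is absent, so NolH is inactive.
Itaconate is present, so IrpE is inactive.
Required activator NolH is absent, so *purY* is not transcribed.
So PurY is not produced.
Required activator PurY is absent, so *irpA* is not transcribed.
So IrpA is not produced.
No activator is available at the *velF* promoter, so *velF* is not transcribed.
So VelF is not produced.
Homoserine is absent, so YilK is inactive.
Required activator VelF is absent, so *kepC* is not transcribed.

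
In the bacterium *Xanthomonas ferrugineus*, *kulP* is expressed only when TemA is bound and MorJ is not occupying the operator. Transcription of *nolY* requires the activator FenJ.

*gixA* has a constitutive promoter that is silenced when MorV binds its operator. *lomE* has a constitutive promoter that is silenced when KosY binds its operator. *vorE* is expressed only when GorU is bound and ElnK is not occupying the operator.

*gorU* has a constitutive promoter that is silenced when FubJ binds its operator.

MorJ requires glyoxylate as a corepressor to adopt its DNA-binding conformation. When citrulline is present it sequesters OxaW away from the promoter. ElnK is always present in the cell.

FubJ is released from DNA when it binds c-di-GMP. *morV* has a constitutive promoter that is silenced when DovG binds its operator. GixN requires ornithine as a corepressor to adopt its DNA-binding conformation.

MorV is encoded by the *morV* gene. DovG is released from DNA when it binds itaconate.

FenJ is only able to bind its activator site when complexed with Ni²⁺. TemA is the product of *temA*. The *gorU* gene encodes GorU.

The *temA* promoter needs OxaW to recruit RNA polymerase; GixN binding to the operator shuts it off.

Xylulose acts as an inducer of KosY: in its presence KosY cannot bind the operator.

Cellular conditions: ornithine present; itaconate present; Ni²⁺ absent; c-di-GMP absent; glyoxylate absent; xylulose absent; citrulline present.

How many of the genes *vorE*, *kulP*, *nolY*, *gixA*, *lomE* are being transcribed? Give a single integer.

ElnK is produced constitutively and is active.
c-di-GMP is absent, so FubJ is active.
With repressor FubJ bound, *gorU* is not transcribed.
So GorU is not produced.
With repressor ElnK bound, *vorE* is not transcribed.
→ *vorE* is OFF.
Citrulline is present, so OxaW is inactive.
Ornithine is present, so GixN is active.
With repressor GixN bound, *temA* is not transcribed.
So TemA is not produced.
Glyoxylate is absent, so MorJ is inactive.
Required activator TemA is absent, so *kulP* is not transcribed.
→ *kulP* is OFF.
Ni²⁺ is absent, so FenJ is inactive.
Required activator FenJ is absent, so *nolY* is not transcribed.
→ *nolY* is OFF.
Itaconate is present, so DovG is inactive.
With no repressor bound, *morV* is transcribed.
So MorV is produced and active.
With repressor MorV bound, *gixA* is not transcribed.
→ *gixA* is OFF.
Xylulose is absent, so KosY is active.
With repressor KosY bound, *lomE* is not transcribed.
→ *lomE* is OFF.
0 of the 5 genes are transcribed.

0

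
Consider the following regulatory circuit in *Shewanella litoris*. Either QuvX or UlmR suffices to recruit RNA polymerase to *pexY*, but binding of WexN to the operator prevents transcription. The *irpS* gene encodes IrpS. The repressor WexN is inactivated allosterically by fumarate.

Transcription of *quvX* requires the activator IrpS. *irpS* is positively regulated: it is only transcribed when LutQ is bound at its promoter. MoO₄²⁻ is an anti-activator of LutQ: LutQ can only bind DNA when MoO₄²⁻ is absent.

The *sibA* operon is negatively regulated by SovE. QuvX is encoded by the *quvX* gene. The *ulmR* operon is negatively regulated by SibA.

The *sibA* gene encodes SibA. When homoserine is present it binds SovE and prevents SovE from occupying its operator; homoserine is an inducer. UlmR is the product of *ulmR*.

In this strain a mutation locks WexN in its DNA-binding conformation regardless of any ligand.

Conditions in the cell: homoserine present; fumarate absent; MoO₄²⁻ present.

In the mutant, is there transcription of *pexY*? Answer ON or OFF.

WexN is constitutively active in this strain.
MoO₄²⁻ is present, so LutQ is inactive.
Required activator LutQ is absent, so *irpS* is not transcribed.
So IrpS is not produced.
Required activator IrpS is absent, so *quvX* is not transcribed.
So QuvX is not produced.
Homoserine is present, so SovE is inactive.
With no repressor bound, *sibA* is transcribed.
So SibA is produced and active.
With repressor SibA bound, *ulmR* is not transcribed.
So UlmR is not produced.
With repressor WexN bound, *pexY* is not transcribed.

OFF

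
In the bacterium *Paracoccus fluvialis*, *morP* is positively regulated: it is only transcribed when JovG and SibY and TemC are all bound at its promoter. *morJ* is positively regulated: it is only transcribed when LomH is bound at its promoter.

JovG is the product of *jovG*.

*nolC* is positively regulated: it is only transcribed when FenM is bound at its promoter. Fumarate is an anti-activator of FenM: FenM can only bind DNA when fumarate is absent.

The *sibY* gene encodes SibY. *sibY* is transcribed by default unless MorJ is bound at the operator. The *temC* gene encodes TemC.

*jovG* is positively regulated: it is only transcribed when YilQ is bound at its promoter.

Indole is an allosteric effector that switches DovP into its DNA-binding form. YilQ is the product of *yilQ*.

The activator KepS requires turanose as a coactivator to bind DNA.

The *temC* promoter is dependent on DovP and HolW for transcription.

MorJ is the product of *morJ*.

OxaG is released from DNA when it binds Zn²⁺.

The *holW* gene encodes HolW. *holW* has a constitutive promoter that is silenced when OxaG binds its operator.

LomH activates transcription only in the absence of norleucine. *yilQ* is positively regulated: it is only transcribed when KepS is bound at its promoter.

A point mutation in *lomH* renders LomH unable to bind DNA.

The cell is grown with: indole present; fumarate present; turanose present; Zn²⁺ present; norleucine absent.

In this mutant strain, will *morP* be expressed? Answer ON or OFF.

ON

Turanose is present, so KepS is active.
No repressor is bound and KepS is active, so *yilQ* is transcribed.
So YilQ is produced and active.
No repressor is bound and YilQ is active, so *jovG* is transcribed.
So JovG is produced and active.
LomH is non-functional in this strain, so it has no effect.
Required activator LomH is absent, so *morJ* is not transcribed.
So MorJ is not produced.
With no repressor bound, *sibY* is transcribed.
So SibY is produced and active.
Indole is present, so DovP is active.
Zn²⁺ is present, so OxaG is inactive.
With no repressor bound, *holW* is transcribed.
So HolW is produced and active.
No repressor is bound and DovP and HolW are active, so *temC* is transcribed.
So TemC is produced and active.
No repressor is bound and JovG and SibY and TemC are active, so *morP* is transcribed.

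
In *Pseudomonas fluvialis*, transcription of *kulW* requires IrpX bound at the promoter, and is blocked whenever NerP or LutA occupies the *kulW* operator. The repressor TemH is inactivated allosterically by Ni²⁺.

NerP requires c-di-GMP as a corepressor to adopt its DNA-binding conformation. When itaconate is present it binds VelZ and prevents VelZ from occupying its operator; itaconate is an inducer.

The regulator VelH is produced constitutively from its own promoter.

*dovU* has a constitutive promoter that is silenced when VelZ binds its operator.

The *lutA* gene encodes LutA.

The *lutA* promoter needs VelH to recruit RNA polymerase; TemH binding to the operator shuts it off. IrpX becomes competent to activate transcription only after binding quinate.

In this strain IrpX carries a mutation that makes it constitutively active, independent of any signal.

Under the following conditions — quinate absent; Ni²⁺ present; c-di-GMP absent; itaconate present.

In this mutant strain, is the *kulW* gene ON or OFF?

c-di-GMP is absent, so NerP is inactive.
Ni²⁺ is present, so TemH is inactive.
VelH is produced constitutively and is active.
No repressor is bound and VelH is active, so *lutA* is transcribed.
So LutA is produced and active.
IrpX is constitutively active in this strain.
With repressor LutA bound, *kulW* is not transcribed.

OFF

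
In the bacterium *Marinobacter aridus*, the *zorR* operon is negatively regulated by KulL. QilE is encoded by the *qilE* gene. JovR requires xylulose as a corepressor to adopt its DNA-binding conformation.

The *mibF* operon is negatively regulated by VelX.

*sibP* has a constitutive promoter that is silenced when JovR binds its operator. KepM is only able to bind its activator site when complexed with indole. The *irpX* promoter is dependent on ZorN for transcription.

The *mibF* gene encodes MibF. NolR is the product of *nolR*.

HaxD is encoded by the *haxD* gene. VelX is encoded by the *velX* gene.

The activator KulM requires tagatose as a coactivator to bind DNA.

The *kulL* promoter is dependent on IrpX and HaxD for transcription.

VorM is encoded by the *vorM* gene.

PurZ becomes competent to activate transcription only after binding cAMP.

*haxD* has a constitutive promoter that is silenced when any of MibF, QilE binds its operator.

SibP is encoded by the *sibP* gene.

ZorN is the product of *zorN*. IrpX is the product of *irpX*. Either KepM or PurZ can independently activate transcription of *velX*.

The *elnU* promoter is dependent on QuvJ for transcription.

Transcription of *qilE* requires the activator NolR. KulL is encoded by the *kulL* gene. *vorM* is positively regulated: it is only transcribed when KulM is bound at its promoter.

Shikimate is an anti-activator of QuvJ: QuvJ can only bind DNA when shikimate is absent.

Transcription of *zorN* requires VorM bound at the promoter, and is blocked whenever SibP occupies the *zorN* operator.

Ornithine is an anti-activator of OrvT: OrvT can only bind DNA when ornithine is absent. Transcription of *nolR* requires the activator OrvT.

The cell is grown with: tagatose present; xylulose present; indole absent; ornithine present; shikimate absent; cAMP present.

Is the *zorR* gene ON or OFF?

Tagatose is present, so KulM is active.
No repressor is bound and KulM is active, so *vorM* is transcribed.
So VorM is produced and active.
Xylulose is present, so JovR is active.
With repressor JovR bound, *sibP* is not transcribed.
So SibP is not produced.
No repressor is bound and VorM is active, so *zorN* is transcribed.
So ZorN is produced and active.
No repressor is bound and ZorN is active, so *irpX* is transcribed.
So IrpX is produced and active.
Indole is absent, so KepM is inactive.
cAMP is present, so PurZ is active.
Activator PurZ is present, so *velX* is transcribed.
So VelX is produced and active.
With repressor VelX bound, *mibF* is not transcribed.
So MibF is not produced.
Ornithine is present, so OrvT is inactive.
Required activator OrvT is absent, so *nolR* is not transcribed.
So NolR is not produced.
Required activator NolR is absent, so *qilE* is not transcribed.
So QilE is not produced.
With no repressor bound, *haxD* is transcribed.
So HaxD is produced and active.
No repressor is bound and IrpX and HaxD are active, so *kulL* is transcribed.
So KulL is produced and active.
With repressor KulL bound, *zorR* is not transcribed.

OFF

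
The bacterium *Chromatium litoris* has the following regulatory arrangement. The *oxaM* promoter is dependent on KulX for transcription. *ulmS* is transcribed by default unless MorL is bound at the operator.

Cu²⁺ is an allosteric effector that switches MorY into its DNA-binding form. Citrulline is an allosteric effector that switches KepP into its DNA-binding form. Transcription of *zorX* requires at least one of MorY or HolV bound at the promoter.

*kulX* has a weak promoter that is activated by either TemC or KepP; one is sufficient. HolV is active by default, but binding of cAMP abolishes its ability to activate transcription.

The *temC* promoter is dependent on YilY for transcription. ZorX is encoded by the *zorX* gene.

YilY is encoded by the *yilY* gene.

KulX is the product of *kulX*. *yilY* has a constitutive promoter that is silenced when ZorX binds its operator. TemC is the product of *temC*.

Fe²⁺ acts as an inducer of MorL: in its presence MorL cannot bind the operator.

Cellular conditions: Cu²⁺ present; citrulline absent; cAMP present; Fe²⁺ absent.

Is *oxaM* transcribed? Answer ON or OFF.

OFF

Cu²⁺ is present, so MorY is active.
cAMP is present, so HolV is inactive.
Activator MorY is present, so *zorX* is transcribed.
So ZorX is produced and active.
With repressor ZorX bound, *yilY* is not transcribed.
So YilY is not produced.
Required activator YilY is absent, so *temC* is not transcribed.
So TemC is not produced.
Citrulline is absent, so KepP is inactive.
No activator is available at the *kulX* promoter, so *kulX* is not transcribed.
So KulX is not produced.
Required activator KulX is absent, so *oxaM* is not transcribed.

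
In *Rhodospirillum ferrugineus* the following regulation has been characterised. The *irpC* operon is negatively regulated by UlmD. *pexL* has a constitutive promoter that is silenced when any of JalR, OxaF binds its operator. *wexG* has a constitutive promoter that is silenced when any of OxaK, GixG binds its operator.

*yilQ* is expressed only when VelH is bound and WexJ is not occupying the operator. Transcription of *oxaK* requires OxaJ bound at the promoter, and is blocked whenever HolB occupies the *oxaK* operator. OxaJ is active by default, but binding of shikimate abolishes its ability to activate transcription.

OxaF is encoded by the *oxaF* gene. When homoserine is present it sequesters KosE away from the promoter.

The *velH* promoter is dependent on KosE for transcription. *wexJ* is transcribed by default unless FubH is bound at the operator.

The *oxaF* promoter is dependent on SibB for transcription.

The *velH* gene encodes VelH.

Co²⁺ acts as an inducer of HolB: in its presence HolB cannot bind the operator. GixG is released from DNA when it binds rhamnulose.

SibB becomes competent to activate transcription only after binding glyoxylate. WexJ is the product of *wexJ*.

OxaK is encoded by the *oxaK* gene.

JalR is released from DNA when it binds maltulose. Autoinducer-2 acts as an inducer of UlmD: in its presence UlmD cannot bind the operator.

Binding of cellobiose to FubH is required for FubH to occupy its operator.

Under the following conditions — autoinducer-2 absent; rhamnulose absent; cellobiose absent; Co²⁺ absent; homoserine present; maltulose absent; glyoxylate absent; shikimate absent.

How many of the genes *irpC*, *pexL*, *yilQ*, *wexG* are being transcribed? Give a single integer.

Autoinducer-2 is absent, so UlmD is active.
With repressor UlmD bound, *irpC* is not transcribed.
→ *irpC* is OFF.
Maltulose is absent, so JalR is active.
Glyoxylate is absent, so SibB is inactive.
Required activator SibB is absent, so *oxaF* is not transcribed.
So OxaF is not produced.
With repressor JalR bound, *pexL* is not transcribed.
→ *pexL* is OFF.
Homoserine is present, so KosE is inactive.
Required activator KosE is absent, so *velH* is not transcribed.
So VelH is not produced.
Cellobiose is absent, so FubH is inactive.
With no repressor bound, *wexJ* is transcribed.
So WexJ is produced and active.
With repressor WexJ bound, *yilQ* is not transcribed.
→ *yilQ* is OFF.
Shikimate is absent, so OxaJ is active.
Co²⁺ is absent, so HolB is active.
With repressor HolB bound, *oxaK* is not transcribed.
So OxaK is not produced.
Rhamnulose is absent, so GixG is active.
With repressor GixG bound, *wexG* is not transcribed.
→ *wexG* is OFF.
0 of the 4 genes are transcribed.

0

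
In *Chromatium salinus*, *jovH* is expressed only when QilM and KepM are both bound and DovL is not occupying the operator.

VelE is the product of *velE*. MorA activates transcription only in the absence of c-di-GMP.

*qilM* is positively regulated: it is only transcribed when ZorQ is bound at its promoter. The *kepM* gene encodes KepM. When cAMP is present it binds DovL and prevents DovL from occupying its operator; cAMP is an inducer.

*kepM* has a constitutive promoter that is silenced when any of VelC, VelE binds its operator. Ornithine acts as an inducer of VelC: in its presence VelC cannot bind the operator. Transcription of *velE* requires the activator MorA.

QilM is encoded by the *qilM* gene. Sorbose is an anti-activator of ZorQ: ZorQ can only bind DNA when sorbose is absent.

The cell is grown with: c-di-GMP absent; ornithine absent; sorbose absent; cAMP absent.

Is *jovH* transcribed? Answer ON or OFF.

OFF

cAMP is absent, so DovL is active.
Sorbose is absent, so ZorQ is active.
No repressor is bound and ZorQ is active, so *qilM* is transcribed.
So QilM is produced and active.
Ornithine is absent, so VelC is active.
c-di-GMP is absent, so MorA is active.
No repressor is bound and MorA is active, so *velE* is transcribed.
So VelE is produced and active.
With repressor VelC bound, *kepM* is not transcribed.
So KepM is not produced.
With repressor DovL bound, *jovH* is not transcribed.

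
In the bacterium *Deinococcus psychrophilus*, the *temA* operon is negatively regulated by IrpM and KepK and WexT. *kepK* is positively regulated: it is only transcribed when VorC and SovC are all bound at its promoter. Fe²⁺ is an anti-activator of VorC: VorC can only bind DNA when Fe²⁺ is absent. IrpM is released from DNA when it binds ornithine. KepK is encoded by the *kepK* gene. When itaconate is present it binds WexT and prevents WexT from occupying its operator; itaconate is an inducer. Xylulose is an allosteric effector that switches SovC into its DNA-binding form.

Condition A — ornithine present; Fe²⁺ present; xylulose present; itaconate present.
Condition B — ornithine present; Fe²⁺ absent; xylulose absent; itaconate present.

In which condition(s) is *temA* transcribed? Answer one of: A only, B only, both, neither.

both

Condition A:
Ornithine is present, so IrpM is inactive.
Fe²⁺ is present, so VorC is inactive.
Xylulose is present, so SovC is active.
Required activator VorC is absent, so *kepK* is not transcribed.
So KepK is not produced.
Itaconate is present, so WexT is inactive.
With no repressor bound, *temA* is transcribed.
→ *temA* is ON in A.
Condition B:
Ornithine is present, so IrpM is inactive.
Fe²⁺ is absent, so VorC is active.
Xylulose is absent, so SovC is inactive.
Required activator SovC is absent, so *kepK* is not transcribed.
So KepK is not produced.
Itaconate is present, so WexT is inactive.
With no repressor bound, *temA* is transcribed.
→ *temA* is ON in B.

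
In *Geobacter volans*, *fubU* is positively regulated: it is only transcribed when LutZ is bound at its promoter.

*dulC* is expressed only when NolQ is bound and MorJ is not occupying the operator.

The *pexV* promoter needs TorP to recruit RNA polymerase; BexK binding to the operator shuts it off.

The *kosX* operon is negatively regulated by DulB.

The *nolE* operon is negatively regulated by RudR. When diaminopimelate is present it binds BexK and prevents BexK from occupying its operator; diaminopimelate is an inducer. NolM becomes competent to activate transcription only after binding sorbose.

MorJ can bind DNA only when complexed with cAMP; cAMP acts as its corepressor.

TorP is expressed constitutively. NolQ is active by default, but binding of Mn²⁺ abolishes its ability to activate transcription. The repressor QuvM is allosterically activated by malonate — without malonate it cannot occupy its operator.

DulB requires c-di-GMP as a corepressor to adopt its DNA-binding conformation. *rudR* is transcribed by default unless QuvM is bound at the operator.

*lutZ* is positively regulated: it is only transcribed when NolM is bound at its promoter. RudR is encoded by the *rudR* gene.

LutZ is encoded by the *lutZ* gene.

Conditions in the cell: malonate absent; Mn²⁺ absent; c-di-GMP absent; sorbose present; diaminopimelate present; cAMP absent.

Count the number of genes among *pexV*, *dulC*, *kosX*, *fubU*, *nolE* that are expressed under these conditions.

TorP is produced constitutively and is active.
Diaminopimelate is present, so BexK is inactive.
No repressor is bound and TorP is active, so *pexV* is transcribed.
→ *pexV* is ON.
cAMP is absent, so MorJ is inactive.
Mn²⁺ is absent, so NolQ is active.
No repressor is bound and NolQ is active, so *dulC* is transcribed.
→ *dulC* is ON.
c-di-GMP is absent, so DulB is inactive.
With no repressor bound, *kosX* is transcribed.
→ *kosX* is ON.
Sorbose is present, so NolM is active.
No repressor is bound and NolM is active, so *lutZ* is transcribed.
So LutZ is produced and active.
No repressor is bound and LutZ is active, so *fubU* is transcribed.
→ *fubU* is ON.
Malonate is absent, so QuvM is inactive.
With no repressor bound, *rudR* is transcribed.
So RudR is produced and active.
With repressor RudR bound, *nolE* is not transcribed.
→ *nolE* is OFF.
4 of the 5 genes are transcribed.

4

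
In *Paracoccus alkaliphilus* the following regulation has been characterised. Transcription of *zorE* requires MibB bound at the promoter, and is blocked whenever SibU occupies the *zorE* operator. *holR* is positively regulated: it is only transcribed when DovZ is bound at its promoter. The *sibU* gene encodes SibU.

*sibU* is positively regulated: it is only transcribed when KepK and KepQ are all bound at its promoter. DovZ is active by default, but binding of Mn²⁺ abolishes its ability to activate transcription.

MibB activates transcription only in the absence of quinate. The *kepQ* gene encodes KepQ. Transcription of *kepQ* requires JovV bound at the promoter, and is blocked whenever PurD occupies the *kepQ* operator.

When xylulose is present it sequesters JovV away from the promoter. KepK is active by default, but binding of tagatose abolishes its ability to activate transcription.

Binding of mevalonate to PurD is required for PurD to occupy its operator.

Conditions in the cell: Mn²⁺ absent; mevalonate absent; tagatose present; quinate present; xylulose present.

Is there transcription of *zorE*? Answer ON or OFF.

OFF

Tagatose is present, so KepK is inactive.
Mevalonate is absent, so PurD is inactive.
Xylulose is present, so JovV is inactive.
Required activator JovV is absent, so *kepQ* is not transcribed.
So KepQ is not produced.
Required activator KepK is absent, so *sibU* is not transcribed.
So SibU is not produced.
Quinate is present, so MibB is inactive.
Required activator MibB is absent, so *zorE* is not transcribed.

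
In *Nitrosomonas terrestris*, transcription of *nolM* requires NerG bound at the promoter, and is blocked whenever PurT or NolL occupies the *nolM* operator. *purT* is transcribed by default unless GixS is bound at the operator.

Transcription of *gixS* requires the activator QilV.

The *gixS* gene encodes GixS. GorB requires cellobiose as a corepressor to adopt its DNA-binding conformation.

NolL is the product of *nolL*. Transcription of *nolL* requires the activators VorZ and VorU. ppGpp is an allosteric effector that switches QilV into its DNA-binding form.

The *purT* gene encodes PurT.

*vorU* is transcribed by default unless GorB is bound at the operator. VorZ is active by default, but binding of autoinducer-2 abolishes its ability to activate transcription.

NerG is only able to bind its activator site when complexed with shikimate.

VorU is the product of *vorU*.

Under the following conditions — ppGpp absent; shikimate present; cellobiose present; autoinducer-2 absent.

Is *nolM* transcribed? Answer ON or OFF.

OFF

Shikimate is present, so NerG is active.
ppGpp is absent, so QilV is inactive.
Required activator QilV is absent, so *gixS* is not transcribed.
So GixS is not produced.
With no repressor bound, *purT* is transcribed.
So PurT is produced and active.
Autoinducer-2 is absent, so VorZ is active.
Cellobiose is present, so GorB is active.
With repressor GorB bound, *vorU* is not transcribed.
So VorU is not produced.
Required activator VorU is absent, so *nolL* is not transcribed.
So NolL is not produced.
With repressor PurT bound, *nolM* is not transcribed.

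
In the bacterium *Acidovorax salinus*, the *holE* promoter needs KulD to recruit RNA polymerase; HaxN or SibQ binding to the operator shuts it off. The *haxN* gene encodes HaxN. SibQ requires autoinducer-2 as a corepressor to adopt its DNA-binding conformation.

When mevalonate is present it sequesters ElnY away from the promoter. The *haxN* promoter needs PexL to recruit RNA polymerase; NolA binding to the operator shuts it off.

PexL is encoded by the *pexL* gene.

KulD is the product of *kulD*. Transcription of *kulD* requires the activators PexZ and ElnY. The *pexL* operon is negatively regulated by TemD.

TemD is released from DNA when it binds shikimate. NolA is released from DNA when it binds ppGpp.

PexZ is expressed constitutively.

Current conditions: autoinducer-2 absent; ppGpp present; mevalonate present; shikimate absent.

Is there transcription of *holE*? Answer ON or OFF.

OFF

PexZ is produced constitutively and is active.
Mevalonate is present, so ElnY is inactive.
Required activator ElnY is absent, so *kulD* is not transcribed.
So KulD is not produced.
ppGpp is present, so NolA is inactive.
Shikimate is absent, so TemD is active.
With repressor TemD bound, *pexL* is not transcribed.
So PexL is not produced.
Required activator PexL is absent, so *haxN* is not transcribed.
So HaxN is not produced.
Autoinducer-2 is absent, so SibQ is inactive.
Required activator KulD is absent, so *holE* is not transcribed.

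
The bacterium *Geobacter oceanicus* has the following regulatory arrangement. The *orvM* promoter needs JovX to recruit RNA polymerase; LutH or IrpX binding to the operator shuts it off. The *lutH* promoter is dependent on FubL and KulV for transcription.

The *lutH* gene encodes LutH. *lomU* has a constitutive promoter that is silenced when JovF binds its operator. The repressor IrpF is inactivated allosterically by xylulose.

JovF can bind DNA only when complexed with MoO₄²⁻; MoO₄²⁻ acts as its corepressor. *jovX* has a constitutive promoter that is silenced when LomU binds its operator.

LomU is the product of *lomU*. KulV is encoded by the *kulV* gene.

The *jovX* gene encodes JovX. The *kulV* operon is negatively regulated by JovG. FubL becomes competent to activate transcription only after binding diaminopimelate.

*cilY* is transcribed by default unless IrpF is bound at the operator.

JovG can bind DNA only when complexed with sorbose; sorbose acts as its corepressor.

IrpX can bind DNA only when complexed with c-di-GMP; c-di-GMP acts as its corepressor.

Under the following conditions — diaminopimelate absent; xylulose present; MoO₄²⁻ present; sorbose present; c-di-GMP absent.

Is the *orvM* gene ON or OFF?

Diaminopimelate is absent, so FubL is inactive.
Sorbose is present, so JovG is active.
With repressor JovG bound, *kulV* is not transcribed.
So KulV is not produced.
Required activator FubL is absent, so *lutH* is not transcribed.
So LutH is not produced.
MoO₄²⁻ is present, so JovF is active.
With repressor JovF bound, *lomU* is not transcribed.
So LomU is not produced.
With no repressor bound, *jovX* is transcribed.
So JovX is produced and active.
c-di-GMP is absent, so IrpX is inactive.
No repressor is bound and JovX is active, so *orvM* is transcribed.

ON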